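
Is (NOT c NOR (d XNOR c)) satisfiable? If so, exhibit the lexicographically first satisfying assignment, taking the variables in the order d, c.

d=0, c=1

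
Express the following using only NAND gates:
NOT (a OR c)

(((a NAND a) NAND (c NAND c)) NAND ((a NAND a) NAND (c NAND c)))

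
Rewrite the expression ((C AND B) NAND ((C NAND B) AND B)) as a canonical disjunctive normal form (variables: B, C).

(NOT B AND NOT C) OR (NOT B AND C) OR (B AND NOT C) OR (B AND C)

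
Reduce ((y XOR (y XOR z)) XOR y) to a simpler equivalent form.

By XOR self-cancellation ((E XOR v) XOR v = E):
= (y XOR z)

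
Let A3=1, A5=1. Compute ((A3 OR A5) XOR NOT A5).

Substituting: ((1 OR 1) XOR NOT 1)
= 1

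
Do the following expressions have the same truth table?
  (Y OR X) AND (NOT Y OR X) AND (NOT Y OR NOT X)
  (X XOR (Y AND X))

Yes, they are equivalent — the two output columns agree on all 4 assignments:
Y | X | Expression 1 | Expression 2
-----------------------------------
0 | 0 | 0 | 0
0 | 1 | 1 | 1
1 | 0 | 0 | 0
1 | 1 | 0 | 0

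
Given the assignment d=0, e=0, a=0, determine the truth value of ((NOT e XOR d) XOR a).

Substituting: ((NOT 0 XOR 0) XOR 0)
= 1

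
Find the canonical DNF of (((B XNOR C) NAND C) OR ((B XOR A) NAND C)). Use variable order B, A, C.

(NOT B AND NOT A AND NOT C) OR (NOT B AND NOT A AND C) OR (NOT B AND A AND NOT C) OR (NOT B AND A AND C) OR (B AND NOT A AND NOT C) OR (B AND A AND NOT C) OR (B AND A AND C)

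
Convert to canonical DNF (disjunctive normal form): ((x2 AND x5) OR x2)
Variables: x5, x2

(NOT x5 AND x2) OR (x5 AND x2)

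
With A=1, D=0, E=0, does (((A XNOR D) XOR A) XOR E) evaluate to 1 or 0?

Substituting: (((1 XNOR 0) XOR 1) XOR 0)
= 1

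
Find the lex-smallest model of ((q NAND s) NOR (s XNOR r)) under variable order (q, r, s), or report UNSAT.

q=1, r=0, s=1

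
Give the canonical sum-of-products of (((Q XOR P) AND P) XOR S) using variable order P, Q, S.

Σm(1, 3, 4, 7) = (NOT P AND NOT Q AND S) OR (NOT P AND Q AND S) OR (P AND NOT Q AND NOT S) OR (P AND Q AND S)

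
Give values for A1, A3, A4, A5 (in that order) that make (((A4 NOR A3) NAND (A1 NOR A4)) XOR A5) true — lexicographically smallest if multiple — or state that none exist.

A1=0, A3=0, A4=0, A5=1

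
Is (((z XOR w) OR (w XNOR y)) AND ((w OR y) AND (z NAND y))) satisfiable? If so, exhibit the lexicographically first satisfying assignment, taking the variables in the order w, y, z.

w=1, y=0, z=0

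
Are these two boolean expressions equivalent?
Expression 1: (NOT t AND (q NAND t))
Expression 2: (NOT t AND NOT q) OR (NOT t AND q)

Yes, they are equivalent — the two output columns agree on all 4 assignments:
t | q | Expression 1 | Expression 2
-----------------------------------
0 | 0 | 1 | 1
0 | 1 | 1 | 1
1 | 0 | 0 | 0
1 | 1 | 0 | 0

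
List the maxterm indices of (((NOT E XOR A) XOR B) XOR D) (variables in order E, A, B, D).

ΠM(1, 2, 4, 7, 8, 11, 13, 14) = (E OR A OR B OR NOT D) AND (E OR A OR NOT B OR D) AND (E OR NOT A OR B OR D) AND (E OR NOT A OR NOT B OR NOT D) AND (NOT E OR A OR B OR D) AND (NOT E OR A OR NOT B OR NOT D) AND (NOT E OR NOT A OR B OR NOT D) AND (NOT E OR NOT A OR NOT B OR D)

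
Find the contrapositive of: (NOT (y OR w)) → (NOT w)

Contrapositive: w → (y OR w)
Note: A statement and its contrapositive are logically equivalent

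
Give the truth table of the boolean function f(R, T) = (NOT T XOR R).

R | T | Output
--------------
0 | 0 | 1
0 | 1 | 0
1 | 0 | 0
1 | 1 | 1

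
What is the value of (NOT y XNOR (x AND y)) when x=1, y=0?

Substituting: (NOT 0 XNOR (1 AND 0))
= 0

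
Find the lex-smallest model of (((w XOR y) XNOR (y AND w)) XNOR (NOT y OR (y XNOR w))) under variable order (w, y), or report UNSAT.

w=0, y=0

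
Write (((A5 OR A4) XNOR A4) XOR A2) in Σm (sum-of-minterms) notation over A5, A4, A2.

Σm(0, 2, 5, 6) = (NOT A5 AND NOT A4 AND NOT A2) OR (NOT A5 AND A4 AND NOT A2) OR (A5 AND NOT A4 AND A2) OR (A5 AND A4 AND NOT A2)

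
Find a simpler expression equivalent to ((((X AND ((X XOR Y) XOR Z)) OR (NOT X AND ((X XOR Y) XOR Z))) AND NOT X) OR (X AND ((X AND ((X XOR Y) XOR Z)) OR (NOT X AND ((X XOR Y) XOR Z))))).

By distribution ((E AND v) OR (E AND NOT v) = E) then distribution ((E AND v) OR (E AND NOT v) = E):
= ((X XOR Y) XOR Z)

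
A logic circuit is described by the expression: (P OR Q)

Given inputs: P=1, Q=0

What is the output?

Substituting: (1 OR 0)
= 1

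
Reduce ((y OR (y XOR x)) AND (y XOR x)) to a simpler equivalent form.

By absorption (E AND (E OR v) = E):
= (y XOR x)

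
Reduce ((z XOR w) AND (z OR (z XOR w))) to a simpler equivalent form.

By absorption (E AND (E OR v) = E):
= (z XOR w)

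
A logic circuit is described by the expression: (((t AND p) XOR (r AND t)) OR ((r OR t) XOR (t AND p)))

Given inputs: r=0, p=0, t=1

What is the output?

Substituting: (((1 AND 0) XOR (0 AND 1)) OR ((0 OR 1) XOR (1 AND 0)))
= 1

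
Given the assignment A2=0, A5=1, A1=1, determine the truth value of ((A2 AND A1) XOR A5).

Substituting: ((0 AND 1) XOR 1)
= 1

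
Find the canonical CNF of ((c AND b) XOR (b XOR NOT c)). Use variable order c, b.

(c OR NOT b) AND (NOT c OR b) AND (NOT c OR NOT b)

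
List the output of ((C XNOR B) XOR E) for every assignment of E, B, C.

E | B | C | Output
------------------
0 | 0 | 0 | 1
0 | 0 | 1 | 0
0 | 1 | 0 | 0
0 | 1 | 1 | 1
1 | 0 | 0 | 0
1 | 0 | 1 | 1
1 | 1 | 0 | 1
1 | 1 | 1 | 0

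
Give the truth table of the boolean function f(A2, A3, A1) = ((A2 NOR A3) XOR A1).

A2 | A3 | A1 | Output
---------------------
0 | 0 | 0 | 1
0 | 0 | 1 | 0
0 | 1 | 0 | 0
0 | 1 | 1 | 1
1 | 0 | 0 | 0
1 | 0 | 1 | 1
1 | 1 | 0 | 0
1 | 1 | 1 | 1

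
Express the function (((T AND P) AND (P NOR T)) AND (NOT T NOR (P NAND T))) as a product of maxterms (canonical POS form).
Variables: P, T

ΠM(0, 1, 2, 3) = (P OR T) AND (P OR NOT T) AND (NOT P OR T) AND (NOT P OR NOT T)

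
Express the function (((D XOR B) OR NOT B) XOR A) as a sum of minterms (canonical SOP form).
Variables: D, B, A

Σm(0, 2, 4, 7) = (NOT D AND NOT B AND NOT A) OR (NOT D AND B AND NOT A) OR (D AND NOT B AND NOT A) OR (D AND B AND A)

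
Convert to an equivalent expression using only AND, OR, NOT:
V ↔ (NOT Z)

(V AND (NOT Z)) OR (NOT V AND Z)
(Biconditional = both true or both false)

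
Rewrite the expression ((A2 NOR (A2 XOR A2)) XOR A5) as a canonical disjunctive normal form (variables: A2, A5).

(NOT A2 AND NOT A5) OR (A2 AND A5)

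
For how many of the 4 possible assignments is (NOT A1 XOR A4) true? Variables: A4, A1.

Satisfying assignments: (0,0), (1,1)
Count: 2 out of 4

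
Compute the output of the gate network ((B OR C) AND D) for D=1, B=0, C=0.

Substituting: ((0 OR 0) AND 1)
= 0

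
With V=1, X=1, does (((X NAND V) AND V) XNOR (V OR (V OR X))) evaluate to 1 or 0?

Substituting: (((1 NAND 1) AND 1) XNOR (1 OR (1 OR 1)))
= 0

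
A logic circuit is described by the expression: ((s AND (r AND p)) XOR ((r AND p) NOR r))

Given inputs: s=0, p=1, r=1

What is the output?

Substituting: ((0 AND (1 AND 1)) XOR ((1 AND 1) NOR 1))
= 0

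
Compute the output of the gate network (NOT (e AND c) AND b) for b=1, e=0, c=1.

Substituting: (NOT (0 AND 1) AND 1)
= 1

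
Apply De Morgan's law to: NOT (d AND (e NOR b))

NOT d OR NOT (e NOR b)
De Morgan's: NOT(AND of terms) = OR of negations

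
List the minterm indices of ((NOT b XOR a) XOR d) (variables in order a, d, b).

Σm(0, 3, 5, 6) = (NOT a AND NOT d AND NOT b) OR (NOT a AND d AND b) OR (a AND NOT d AND b) OR (a AND d AND NOT b)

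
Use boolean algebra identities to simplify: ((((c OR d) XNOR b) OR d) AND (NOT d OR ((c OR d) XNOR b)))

By distribution ((E OR v) AND (E OR NOT v) = E):
= ((c OR d) XNOR b)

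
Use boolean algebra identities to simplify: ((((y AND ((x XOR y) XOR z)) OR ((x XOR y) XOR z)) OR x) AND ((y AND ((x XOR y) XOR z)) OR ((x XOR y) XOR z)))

By absorption (E AND (E OR v) = E) then absorption (E OR (E AND v) = E):
= ((x XOR y) XOR z)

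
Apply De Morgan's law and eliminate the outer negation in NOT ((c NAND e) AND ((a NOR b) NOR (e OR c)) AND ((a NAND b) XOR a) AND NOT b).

NOT (c NAND e) OR NOT ((a NOR b) NOR (e OR c)) OR NOT ((a NAND b) XOR a) OR b
De Morgan's: NOT(AND of terms) = OR of negations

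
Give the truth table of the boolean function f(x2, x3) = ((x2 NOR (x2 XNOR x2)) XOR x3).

x2 | x3 | Output
----------------
0 | 0 | 0
0 | 1 | 1
1 | 0 | 0
1 | 1 | 1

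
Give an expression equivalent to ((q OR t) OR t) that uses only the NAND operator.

((((q NAND q) NAND (t NAND t)) NAND ((q NAND q) NAND (t NAND t))) NAND (t NAND t))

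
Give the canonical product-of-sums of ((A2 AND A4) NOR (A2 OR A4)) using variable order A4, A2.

ΠM(1, 2, 3) = (A4 OR NOT A2) AND (NOT A4 OR A2) AND (NOT A4 OR NOT A2)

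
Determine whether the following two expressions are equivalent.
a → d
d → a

No, Converse is not equivalent to original (counterexample: a=0, d=1)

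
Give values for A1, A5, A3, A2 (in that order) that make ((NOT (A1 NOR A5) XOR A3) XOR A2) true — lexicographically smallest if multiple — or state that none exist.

A1=0, A5=0, A3=0, A2=1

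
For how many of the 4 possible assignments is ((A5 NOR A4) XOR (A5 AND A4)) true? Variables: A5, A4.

Satisfying assignments: (0,0), (1,1)
Count: 2 out of 4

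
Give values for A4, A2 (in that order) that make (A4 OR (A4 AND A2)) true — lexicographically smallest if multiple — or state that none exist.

A4=1, A2=0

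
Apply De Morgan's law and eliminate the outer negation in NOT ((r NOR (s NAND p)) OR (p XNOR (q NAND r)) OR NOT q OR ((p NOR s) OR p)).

NOT (r NOR (s NAND p)) AND NOT (p XNOR (q NAND r)) AND q AND NOT ((p NOR s) OR p)
De Morgan's: NOT(OR of terms) = AND of negations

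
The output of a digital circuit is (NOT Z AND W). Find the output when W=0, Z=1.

Substituting: (NOT 1 AND 0)
= 0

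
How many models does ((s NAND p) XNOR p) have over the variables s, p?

Satisfying assignments: (0,1)
Count: 1 out of 4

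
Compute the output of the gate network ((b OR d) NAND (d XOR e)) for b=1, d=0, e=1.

Substituting: ((1 OR 0) NAND (0 XOR 1))
= 0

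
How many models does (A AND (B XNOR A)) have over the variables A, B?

Satisfying assignments: (1,1)
Count: 1 out of 4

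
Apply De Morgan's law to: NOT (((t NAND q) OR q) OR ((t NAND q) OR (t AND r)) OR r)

NOT ((t NAND q) OR q) AND NOT ((t NAND q) OR (t AND r)) AND NOT r
De Morgan's: NOT(OR of terms) = AND of negations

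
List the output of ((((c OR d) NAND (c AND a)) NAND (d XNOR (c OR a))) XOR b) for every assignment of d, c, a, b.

d | c | a | b | Output
----------------------
0 | 0 | 0 | 0 | 0
0 | 0 | 0 | 1 | 1
0 | 0 | 1 | 0 | 1
0 | 0 | 1 | 1 | 0
0 | 1 | 0 | 0 | 1
0 | 1 | 0 | 1 | 0
0 | 1 | 1 | 0 | 1
0 | 1 | 1 | 1 | 0
1 | 0 | 0 | 0 | 1
1 | 0 | 0 | 1 | 0
1 | 0 | 1 | 0 | 0
1 | 0 | 1 | 1 | 1
1 | 1 | 0 | 0 | 0
1 | 1 | 0 | 1 | 1
1 | 1 | 1 | 0 | 1
1 | 1 | 1 | 1 | 0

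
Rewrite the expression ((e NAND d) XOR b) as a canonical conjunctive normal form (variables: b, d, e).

(b OR NOT d OR NOT e) AND (NOT b OR d OR e) AND (NOT b OR d OR NOT e) AND (NOT b OR NOT d OR e)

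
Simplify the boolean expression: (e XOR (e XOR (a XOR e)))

By XOR self-cancellation ((E XOR v) XOR v = E):
= (a XOR e)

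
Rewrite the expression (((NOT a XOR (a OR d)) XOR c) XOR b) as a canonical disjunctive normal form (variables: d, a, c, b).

(NOT d AND NOT a AND NOT c AND NOT b) OR (NOT d AND NOT a AND c AND b) OR (NOT d AND a AND NOT c AND NOT b) OR (NOT d AND a AND c AND b) OR (d AND NOT a AND NOT c AND b) OR (d AND NOT a AND c AND NOT b) OR (d AND a AND NOT c AND NOT b) OR (d AND a AND c AND b)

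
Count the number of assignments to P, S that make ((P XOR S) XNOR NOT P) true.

Satisfying assignments: (0,1), (1,1)
Count: 2 out of 4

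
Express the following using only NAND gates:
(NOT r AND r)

(((r NAND r) NAND r) NAND ((r NAND r) NAND r))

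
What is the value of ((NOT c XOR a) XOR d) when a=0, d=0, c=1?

Substituting: ((NOT 1 XOR 0) XOR 0)
= 0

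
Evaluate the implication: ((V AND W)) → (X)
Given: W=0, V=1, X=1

Antecedent ((V AND W)) = 0; consequent (X) = 1.
0 → 1 = 1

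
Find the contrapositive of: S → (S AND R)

Contrapositive: NOT (S AND R) → NOT S
Note: A statement and its contrapositive are logically equivalent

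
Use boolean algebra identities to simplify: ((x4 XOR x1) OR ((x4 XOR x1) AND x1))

By absorption (E OR (E AND v) = E):
= (x4 XOR x1)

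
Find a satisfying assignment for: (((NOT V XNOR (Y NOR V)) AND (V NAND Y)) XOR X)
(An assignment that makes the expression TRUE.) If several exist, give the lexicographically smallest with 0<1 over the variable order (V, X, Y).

V=0, X=0, Y=0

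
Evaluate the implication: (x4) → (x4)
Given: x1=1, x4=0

Antecedent (x4) = 0; consequent (x4) = 0.
0 → 0 = 1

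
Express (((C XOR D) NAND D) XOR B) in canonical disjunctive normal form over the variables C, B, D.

(NOT C AND NOT B AND NOT D) OR (NOT C AND B AND D) OR (C AND NOT B AND NOT D) OR (C AND NOT B AND D)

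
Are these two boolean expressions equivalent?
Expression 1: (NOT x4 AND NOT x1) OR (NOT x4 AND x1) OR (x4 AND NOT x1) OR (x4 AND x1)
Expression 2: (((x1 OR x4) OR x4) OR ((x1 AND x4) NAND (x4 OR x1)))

Yes, they are equivalent — the two output columns agree on all 4 assignments:
x4 | x1 | Expression 1 | Expression 2
-------------------------------------
0 | 0 | 1 | 1
0 | 1 | 1 | 1
1 | 0 | 1 | 1
1 | 1 | 1 | 1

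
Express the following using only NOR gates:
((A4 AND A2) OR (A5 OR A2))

((((A4 NOR A4) NOR (A2 NOR A2)) NOR ((A5 NOR A2) NOR (A5 NOR A2))) NOR (((A4 NOR A4) NOR (A2 NOR A2)) NOR ((A5 NOR A2) NOR (A5 NOR A2))))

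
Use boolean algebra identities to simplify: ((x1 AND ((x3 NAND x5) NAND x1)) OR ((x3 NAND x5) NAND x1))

By absorption (E OR (E AND v) = E):
= ((x3 NAND x5) NAND x1)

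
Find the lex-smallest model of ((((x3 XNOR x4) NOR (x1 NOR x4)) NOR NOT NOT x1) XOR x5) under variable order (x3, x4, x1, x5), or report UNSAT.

x3=0, x4=0, x1=0, x5=0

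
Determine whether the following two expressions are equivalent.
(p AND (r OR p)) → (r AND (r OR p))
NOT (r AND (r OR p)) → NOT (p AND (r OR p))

Yes, Contrapositive is always equivalent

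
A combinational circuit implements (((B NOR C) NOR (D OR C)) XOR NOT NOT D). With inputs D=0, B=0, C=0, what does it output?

Substituting: (((0 NOR 0) NOR (0 OR 0)) XOR NOT NOT 0)
= 0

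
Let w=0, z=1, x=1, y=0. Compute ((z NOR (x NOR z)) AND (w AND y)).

Substituting: ((1 NOR (1 NOR 1)) AND (0 AND 0))
= 0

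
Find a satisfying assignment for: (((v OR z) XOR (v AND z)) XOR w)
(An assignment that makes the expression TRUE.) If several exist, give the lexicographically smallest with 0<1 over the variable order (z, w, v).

z=0, w=0, v=1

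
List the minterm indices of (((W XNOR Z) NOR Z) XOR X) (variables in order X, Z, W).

Σm(1, 4, 6, 7) = (NOT X AND NOT Z AND W) OR (X AND NOT Z AND NOT W) OR (X AND Z AND NOT W) OR (X AND Z AND W)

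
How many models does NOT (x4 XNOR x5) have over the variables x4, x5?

Satisfying assignments: (0,1), (1,0)
Count: 2 out of 4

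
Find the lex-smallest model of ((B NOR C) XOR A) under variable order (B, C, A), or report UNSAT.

B=0, C=0, A=0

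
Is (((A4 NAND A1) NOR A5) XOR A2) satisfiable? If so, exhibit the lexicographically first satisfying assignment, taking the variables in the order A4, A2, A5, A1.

A4=0, A2=1, A5=0, A1=0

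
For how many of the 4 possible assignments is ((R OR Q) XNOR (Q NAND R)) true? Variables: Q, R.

Satisfying assignments: (0,1), (1,0)
Count: 2 out of 4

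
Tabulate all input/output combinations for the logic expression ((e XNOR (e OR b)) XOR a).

e | a | b | Output
------------------
0 | 0 | 0 | 1
0 | 0 | 1 | 0
0 | 1 | 0 | 0
0 | 1 | 1 | 1
1 | 0 | 0 | 1
1 | 0 | 1 | 1
1 | 1 | 0 | 0
1 | 1 | 1 | 0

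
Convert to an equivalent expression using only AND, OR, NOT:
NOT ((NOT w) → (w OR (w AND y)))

(NOT w) AND NOT (w OR (w AND y))
(Negated implication: NOT(A → B) = A AND NOT B)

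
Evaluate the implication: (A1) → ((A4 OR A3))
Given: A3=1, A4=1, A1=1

Antecedent (A1) = 1; consequent ((A4 OR A3)) = 1.
1 → 1 = 1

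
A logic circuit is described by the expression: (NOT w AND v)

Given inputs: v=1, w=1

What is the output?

Substituting: (NOT 1 AND 1)
= 0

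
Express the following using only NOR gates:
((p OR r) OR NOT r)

((((p NOR r) NOR (p NOR r)) NOR (r NOR r)) NOR (((p NOR r) NOR (p NOR r)) NOR (r NOR r)))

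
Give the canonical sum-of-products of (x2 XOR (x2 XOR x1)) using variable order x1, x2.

Σm(2, 3) = (x1 AND NOT x2) OR (x1 AND x2)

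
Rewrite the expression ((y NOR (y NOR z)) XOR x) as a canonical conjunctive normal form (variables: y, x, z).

(y OR x OR z) AND (y OR NOT x OR NOT z) AND (NOT y OR x OR z) AND (NOT y OR x OR NOT z)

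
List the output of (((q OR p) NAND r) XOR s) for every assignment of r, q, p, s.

r | q | p | s | Output
----------------------
0 | 0 | 0 | 0 | 1
0 | 0 | 0 | 1 | 0
0 | 0 | 1 | 0 | 1
0 | 0 | 1 | 1 | 0
0 | 1 | 0 | 0 | 1
0 | 1 | 0 | 1 | 0
0 | 1 | 1 | 0 | 1
0 | 1 | 1 | 1 | 0
1 | 0 | 0 | 0 | 1
1 | 0 | 0 | 1 | 0
1 | 0 | 1 | 0 | 0
1 | 0 | 1 | 1 | 1
1 | 1 | 0 | 0 | 0
1 | 1 | 0 | 1 | 1
1 | 1 | 1 | 0 | 0
1 | 1 | 1 | 1 | 1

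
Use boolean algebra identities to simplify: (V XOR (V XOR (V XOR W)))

By XOR self-cancellation ((E XOR v) XOR v = E):
= (V XOR W)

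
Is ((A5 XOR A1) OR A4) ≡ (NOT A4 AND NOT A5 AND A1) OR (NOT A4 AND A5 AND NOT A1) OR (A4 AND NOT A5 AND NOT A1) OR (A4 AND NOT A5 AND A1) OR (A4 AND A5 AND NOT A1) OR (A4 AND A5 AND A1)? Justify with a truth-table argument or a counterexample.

Yes, they are equivalent — the two output columns agree on all 8 assignments:
A4 | A5 | A1 | Expression 1 | Expression 2
------------------------------------------
0 | 0 | 0 | 0 | 0
0 | 0 | 1 | 1 | 1
0 | 1 | 0 | 1 | 1
0 | 1 | 1 | 0 | 0
1 | 0 | 0 | 1 | 1
1 | 0 | 1 | 1 | 1
1 | 1 | 0 | 1 | 1
1 | 1 | 1 | 1 | 1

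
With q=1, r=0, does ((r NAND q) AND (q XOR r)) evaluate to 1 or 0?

Substituting: ((0 NAND 1) AND (1 XOR 0))
= 1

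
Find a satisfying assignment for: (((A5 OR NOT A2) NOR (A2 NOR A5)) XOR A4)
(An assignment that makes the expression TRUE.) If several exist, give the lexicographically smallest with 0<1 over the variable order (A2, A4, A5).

A2=0, A4=1, A5=0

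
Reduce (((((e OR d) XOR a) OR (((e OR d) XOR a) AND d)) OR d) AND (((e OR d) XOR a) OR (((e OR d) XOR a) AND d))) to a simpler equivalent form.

By absorption (E AND (E OR v) = E) then absorption (E OR (E AND v) = E):
= ((e OR d) XOR a)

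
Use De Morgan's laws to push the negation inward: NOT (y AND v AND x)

NOT y OR NOT v OR NOT x
De Morgan's: NOT(AND of terms) = OR of negations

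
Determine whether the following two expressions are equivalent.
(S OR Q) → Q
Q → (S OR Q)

No, Converse is not equivalent to original (counterexample: S=1, Q=0, R=0)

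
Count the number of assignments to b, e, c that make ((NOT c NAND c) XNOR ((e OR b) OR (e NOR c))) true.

Satisfying assignments: (0,0,0), (0,1,0), (0,1,1), (1,0,0), (1,0,1), (1,1,0), (1,1,1)
Count: 7 out of 8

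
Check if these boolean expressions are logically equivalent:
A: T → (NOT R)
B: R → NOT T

Yes, Contrapositive is always equivalent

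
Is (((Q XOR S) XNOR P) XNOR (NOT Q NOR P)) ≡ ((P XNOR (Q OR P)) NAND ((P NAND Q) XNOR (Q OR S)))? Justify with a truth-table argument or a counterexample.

No. Counterexample: with Q=0, P=0, S=0, Expression 1 = 0 but Expression 2 = 1.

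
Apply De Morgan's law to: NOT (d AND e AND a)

NOT d OR NOT e OR NOT a
De Morgan's: NOT(AND of terms) = OR of negations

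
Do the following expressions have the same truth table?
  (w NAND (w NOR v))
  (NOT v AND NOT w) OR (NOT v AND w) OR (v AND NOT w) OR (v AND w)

Yes, they are equivalent — the two output columns agree on all 4 assignments:
v | w | Expression 1 | Expression 2
-----------------------------------
0 | 0 | 1 | 1
0 | 1 | 1 | 1
1 | 0 | 1 | 1
1 | 1 | 1 | 1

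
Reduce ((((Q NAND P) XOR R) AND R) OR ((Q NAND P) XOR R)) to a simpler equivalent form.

By absorption (E OR (E AND v) = E):
= ((Q NAND P) XOR R)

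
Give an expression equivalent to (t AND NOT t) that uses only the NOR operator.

((t NOR t) NOR ((t NOR t) NOR (t NOR t)))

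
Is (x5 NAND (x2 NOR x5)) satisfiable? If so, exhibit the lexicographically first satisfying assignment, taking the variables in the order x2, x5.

x2=0, x5=0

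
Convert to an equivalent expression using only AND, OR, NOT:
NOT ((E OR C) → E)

(E OR C) AND NOT E
(Negated implication: NOT(A → B) = A AND NOT B)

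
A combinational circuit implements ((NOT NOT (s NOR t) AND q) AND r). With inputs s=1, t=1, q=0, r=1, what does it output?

Substituting: ((NOT NOT (1 NOR 1) AND 0) AND 1)
= 0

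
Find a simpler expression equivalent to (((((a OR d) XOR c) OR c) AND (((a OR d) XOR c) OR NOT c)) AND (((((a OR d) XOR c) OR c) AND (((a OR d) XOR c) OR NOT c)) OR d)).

By absorption (E AND (E OR v) = E) then distribution ((E OR v) AND (E OR NOT v) = E):
= ((a OR d) XOR c)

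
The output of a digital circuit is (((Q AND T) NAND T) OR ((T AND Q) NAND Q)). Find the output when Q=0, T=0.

Substituting: (((0 AND 0) NAND 0) OR ((0 AND 0) NAND 0))
= 1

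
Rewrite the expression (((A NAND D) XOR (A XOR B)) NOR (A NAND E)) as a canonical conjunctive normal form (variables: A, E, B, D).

(A OR E OR B OR D) AND (A OR E OR B OR NOT D) AND (A OR E OR NOT B OR D) AND (A OR E OR NOT B OR NOT D) AND (A OR NOT E OR B OR D) AND (A OR NOT E OR B OR NOT D) AND (A OR NOT E OR NOT B OR D) AND (A OR NOT E OR NOT B OR NOT D) AND (NOT A OR E OR B OR D) AND (NOT A OR E OR B OR NOT D) AND (NOT A OR E OR NOT B OR D) AND (NOT A OR E OR NOT B OR NOT D) AND (NOT A OR NOT E OR B OR NOT D) AND (NOT A OR NOT E OR NOT B OR D)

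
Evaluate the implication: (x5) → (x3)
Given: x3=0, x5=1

Antecedent (x5) = 1; consequent (x3) = 0.
1 → 0 = 0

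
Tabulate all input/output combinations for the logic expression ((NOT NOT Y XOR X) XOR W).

Y | X | W | Output
------------------
0 | 0 | 0 | 0
0 | 0 | 1 | 1
0 | 1 | 0 | 1
0 | 1 | 1 | 0
1 | 0 | 0 | 1
1 | 0 | 1 | 0
1 | 1 | 0 | 0
1 | 1 | 1 | 1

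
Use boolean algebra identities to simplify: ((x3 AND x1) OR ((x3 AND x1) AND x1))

By absorption (E OR (E AND v) = E):
= (x3 AND x1)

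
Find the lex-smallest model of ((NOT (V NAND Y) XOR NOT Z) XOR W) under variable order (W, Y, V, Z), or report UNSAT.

W=0, Y=0, V=0, Z=0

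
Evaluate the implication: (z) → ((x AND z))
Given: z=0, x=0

Antecedent (z) = 0; consequent ((x AND z)) = 0.
0 → 0 = 1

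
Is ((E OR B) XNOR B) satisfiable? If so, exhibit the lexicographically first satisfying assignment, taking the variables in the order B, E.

B=0, E=0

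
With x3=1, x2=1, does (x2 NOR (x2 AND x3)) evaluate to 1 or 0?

Substituting: (1 NOR (1 AND 1))
= 0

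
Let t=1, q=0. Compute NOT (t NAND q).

Substituting: NOT (1 NAND 0)
= 0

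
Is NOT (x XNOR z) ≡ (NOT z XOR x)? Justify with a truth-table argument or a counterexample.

No. Counterexample: with x=0, z=0, Expression 1 = 0 but Expression 2 = 1.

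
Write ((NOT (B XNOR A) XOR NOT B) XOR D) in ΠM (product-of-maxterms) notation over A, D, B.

ΠM(2, 3, 4, 5) = (A OR NOT D OR B) AND (A OR NOT D OR NOT B) AND (NOT A OR D OR B) AND (NOT A OR D OR NOT B)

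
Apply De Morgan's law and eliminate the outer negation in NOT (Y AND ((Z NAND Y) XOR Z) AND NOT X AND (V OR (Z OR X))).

NOT Y OR NOT ((Z NAND Y) XOR Z) OR X OR NOT (V OR (Z OR X))
De Morgan's: NOT(AND of terms) = OR of negations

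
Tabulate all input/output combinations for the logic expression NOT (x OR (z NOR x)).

x | z | Output
--------------
0 | 0 | 0
0 | 1 | 1
1 | 0 | 0
1 | 1 | 0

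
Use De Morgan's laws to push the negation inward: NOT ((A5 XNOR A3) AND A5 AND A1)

NOT (A5 XNOR A3) OR NOT A5 OR NOT A1
De Morgan's: NOT(AND of terms) = OR of negations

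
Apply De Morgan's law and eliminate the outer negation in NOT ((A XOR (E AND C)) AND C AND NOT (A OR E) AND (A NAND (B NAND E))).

NOT (A XOR (E AND C)) OR NOT C OR (A OR E) OR NOT (A NAND (B NAND E))
De Morgan's: NOT(AND of terms) = OR of negations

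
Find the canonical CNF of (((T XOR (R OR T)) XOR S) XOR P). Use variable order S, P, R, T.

(S OR P OR R OR T) AND (S OR P OR R OR NOT T) AND (S OR P OR NOT R OR NOT T) AND (S OR NOT P OR NOT R OR T) AND (NOT S OR P OR NOT R OR T) AND (NOT S OR NOT P OR R OR T) AND (NOT S OR NOT P OR R OR NOT T) AND (NOT S OR NOT P OR NOT R OR NOT T)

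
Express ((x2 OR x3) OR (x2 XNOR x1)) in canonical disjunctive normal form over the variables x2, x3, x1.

(NOT x2 AND NOT x3 AND NOT x1) OR (NOT x2 AND x3 AND NOT x1) OR (NOT x2 AND x3 AND x1) OR (x2 AND NOT x3 AND NOT x1) OR (x2 AND NOT x3 AND x1) OR (x2 AND x3 AND NOT x1) OR (x2 AND x3 AND x1)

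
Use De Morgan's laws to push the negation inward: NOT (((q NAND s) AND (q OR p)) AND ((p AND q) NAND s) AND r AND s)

NOT ((q NAND s) AND (q OR p)) OR NOT ((p AND q) NAND s) OR NOT r OR NOT s
De Morgan's: NOT(AND of terms) = OR of negations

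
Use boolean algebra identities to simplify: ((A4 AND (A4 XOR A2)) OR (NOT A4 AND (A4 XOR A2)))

By distribution ((E AND v) OR (E AND NOT v) = E):
= (A4 XOR A2)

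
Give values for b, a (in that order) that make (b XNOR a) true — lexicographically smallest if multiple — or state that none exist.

b=0, a=0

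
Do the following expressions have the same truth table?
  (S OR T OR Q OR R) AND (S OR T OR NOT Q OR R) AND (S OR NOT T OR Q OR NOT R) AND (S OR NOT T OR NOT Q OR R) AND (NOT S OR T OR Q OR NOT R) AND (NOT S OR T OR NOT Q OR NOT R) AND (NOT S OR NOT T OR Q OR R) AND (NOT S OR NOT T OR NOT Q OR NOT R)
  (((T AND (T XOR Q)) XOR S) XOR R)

Yes, they are equivalent — the two output columns agree on all 16 assignments:
S | T | Q | R | Expression 1 | Expression 2
-------------------------------------------
0 | 0 | 0 | 0 | 0 | 0
0 | 0 | 0 | 1 | 1 | 1
0 | 0 | 1 | 0 | 0 | 0
0 | 0 | 1 | 1 | 1 | 1
0 | 1 | 0 | 0 | 1 | 1
0 | 1 | 0 | 1 | 0 | 0
0 | 1 | 1 | 0 | 0 | 0
0 | 1 | 1 | 1 | 1 | 1
1 | 0 | 0 | 0 | 1 | 1
1 | 0 | 0 | 1 | 0 | 0
1 | 0 | 1 | 0 | 1 | 1
1 | 0 | 1 | 1 | 0 | 0
1 | 1 | 0 | 0 | 0 | 0
1 | 1 | 0 | 1 | 1 | 1
1 | 1 | 1 | 0 | 1 | 1
1 | 1 | 1 | 1 | 0 | 0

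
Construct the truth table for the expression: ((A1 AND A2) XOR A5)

A2 | A5 | A1 | Output
---------------------
0 | 0 | 0 | 0
0 | 0 | 1 | 0
0 | 1 | 0 | 1
0 | 1 | 1 | 1
1 | 0 | 0 | 0
1 | 0 | 1 | 1
1 | 1 | 0 | 1
1 | 1 | 1 | 0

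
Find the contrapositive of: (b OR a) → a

Contrapositive: NOT a → NOT (b OR a)
Note: A statement and its contrapositive are logically equivalent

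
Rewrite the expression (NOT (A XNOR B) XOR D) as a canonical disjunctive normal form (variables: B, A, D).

(NOT B AND NOT A AND D) OR (NOT B AND A AND NOT D) OR (B AND NOT A AND NOT D) OR (B AND A AND D)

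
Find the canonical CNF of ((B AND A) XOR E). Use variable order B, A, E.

(B OR A OR E) AND (B OR NOT A OR E) AND (NOT B OR A OR E) AND (NOT B OR NOT A OR NOT E)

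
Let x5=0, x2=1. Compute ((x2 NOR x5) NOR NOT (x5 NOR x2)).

Substituting: ((1 NOR 0) NOR NOT (0 NOR 1))
= 0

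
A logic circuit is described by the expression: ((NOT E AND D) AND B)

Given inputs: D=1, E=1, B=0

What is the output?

Substituting: ((NOT 1 AND 1) AND 0)
= 0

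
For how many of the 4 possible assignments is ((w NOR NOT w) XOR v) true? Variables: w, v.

Satisfying assignments: (0,1), (1,1)
Count: 2 out of 4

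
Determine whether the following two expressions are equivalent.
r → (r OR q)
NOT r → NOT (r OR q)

No, Inverse is not equivalent to original (counterexample: t=0, q=1, r=0)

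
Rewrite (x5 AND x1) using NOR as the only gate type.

((x5 NOR x5) NOR (x1 NOR x1))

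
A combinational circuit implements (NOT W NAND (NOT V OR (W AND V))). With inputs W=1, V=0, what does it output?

Substituting: (NOT 1 NAND (NOT 0 OR (1 AND 0)))
= 1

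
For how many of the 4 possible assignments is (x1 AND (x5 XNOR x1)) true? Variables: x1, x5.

Satisfying assignments: (1,1)
Count: 1 out of 4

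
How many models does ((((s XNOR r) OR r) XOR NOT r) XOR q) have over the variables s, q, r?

Satisfying assignments: (0,0,1), (0,1,0), (1,0,0), (1,0,1)
Count: 4 out of 8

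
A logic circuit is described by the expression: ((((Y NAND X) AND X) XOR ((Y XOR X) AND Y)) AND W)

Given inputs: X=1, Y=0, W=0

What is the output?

Substituting: ((((0 NAND 1) AND 1) XOR ((0 XOR 1) AND 0)) AND 0)
= 0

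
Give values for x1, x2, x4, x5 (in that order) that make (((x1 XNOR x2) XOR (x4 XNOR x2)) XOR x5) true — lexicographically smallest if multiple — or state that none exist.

x1=0, x2=0, x4=0, x5=1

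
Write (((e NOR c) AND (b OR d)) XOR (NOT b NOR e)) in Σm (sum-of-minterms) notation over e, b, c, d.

Σm(1, 6, 7) = (NOT e AND NOT b AND NOT c AND d) OR (NOT e AND b AND c AND NOT d) OR (NOT e AND b AND c AND d)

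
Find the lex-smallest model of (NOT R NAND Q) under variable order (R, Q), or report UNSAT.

R=0, Q=0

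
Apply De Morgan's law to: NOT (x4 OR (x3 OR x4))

NOT x4 AND NOT (x3 OR x4)
De Morgan's: NOT(OR of terms) = AND of negations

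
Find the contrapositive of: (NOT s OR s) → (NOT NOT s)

Contrapositive: NOT s → NOT (NOT s OR s)
Note: A statement and its contrapositive are logically equivalent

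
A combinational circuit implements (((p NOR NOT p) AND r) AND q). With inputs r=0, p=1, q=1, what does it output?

Substituting: (((1 NOR NOT 1) AND 0) AND 1)
= 0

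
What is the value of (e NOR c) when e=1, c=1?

Substituting: (1 NOR 1)
= 0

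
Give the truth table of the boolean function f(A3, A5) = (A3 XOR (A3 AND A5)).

A3 | A5 | Output
----------------
0 | 0 | 0
0 | 1 | 0
1 | 0 | 1
1 | 1 | 0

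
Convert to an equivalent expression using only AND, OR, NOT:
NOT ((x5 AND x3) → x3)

(x5 AND x3) AND NOT x3
(Negated implication: NOT(A → B) = A AND NOT B)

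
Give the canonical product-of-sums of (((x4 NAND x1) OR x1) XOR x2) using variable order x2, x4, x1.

ΠM(4, 5, 6, 7) = (NOT x2 OR x4 OR x1) AND (NOT x2 OR x4 OR NOT x1) AND (NOT x2 OR NOT x4 OR x1) AND (NOT x2 OR NOT x4 OR NOT x1)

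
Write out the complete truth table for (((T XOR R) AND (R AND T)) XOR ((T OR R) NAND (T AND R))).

T | R | Output
--------------
0 | 0 | 1
0 | 1 | 1
1 | 0 | 1
1 | 1 | 0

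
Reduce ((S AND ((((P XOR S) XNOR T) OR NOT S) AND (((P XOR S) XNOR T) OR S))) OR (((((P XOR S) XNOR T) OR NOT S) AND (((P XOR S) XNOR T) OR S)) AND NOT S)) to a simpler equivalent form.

By distribution ((E AND v) OR (E AND NOT v) = E) then distribution ((E OR v) AND (E OR NOT v) = E):
= ((P XOR S) XNOR T)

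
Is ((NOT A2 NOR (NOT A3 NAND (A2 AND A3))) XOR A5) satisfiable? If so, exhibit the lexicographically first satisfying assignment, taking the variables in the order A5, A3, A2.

A5=1, A3=0, A2=0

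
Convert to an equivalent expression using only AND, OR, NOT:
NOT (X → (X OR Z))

X AND NOT (X OR Z)
(Negated implication: NOT(A → B) = A AND NOT B)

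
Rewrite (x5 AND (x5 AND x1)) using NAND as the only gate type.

((x5 NAND ((x5 NAND x1) NAND (x5 NAND x1))) NAND (x5 NAND ((x5 NAND x1) NAND (x5 NAND x1))))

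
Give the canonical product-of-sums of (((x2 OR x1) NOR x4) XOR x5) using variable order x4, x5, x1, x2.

ΠM(1, 2, 3, 4, 8, 9, 10, 11) = (x4 OR x5 OR x1 OR NOT x2) AND (x4 OR x5 OR NOT x1 OR x2) AND (x4 OR x5 OR NOT x1 OR NOT x2) AND (x4 OR NOT x5 OR x1 OR x2) AND (NOT x4 OR x5 OR x1 OR x2) AND (NOT x4 OR x5 OR x1 OR NOT x2) AND (NOT x4 OR x5 OR NOT x1 OR x2) AND (NOT x4 OR x5 OR NOT x1 OR NOT x2)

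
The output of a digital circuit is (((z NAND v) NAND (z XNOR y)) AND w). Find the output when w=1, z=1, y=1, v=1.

Substituting: (((1 NAND 1) NAND (1 XNOR 1)) AND 1)
= 1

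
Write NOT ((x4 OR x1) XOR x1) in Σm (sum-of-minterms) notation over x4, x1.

Σm(0, 1, 3) = (NOT x4 AND NOT x1) OR (NOT x4 AND x1) OR (x4 AND x1)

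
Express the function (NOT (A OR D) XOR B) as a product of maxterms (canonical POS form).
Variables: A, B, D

ΠM(1, 2, 4, 5) = (A OR B OR NOT D) AND (A OR NOT B OR D) AND (NOT A OR B OR D) AND (NOT A OR B OR NOT D)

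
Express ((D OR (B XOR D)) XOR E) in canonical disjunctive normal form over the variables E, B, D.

(NOT E AND NOT B AND D) OR (NOT E AND B AND NOT D) OR (NOT E AND B AND D) OR (E AND NOT B AND NOT D)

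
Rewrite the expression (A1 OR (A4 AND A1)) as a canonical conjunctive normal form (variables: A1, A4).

(A1 OR A4) AND (A1 OR NOT A4)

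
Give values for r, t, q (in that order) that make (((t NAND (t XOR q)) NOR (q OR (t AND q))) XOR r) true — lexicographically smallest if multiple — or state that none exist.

r=0, t=1, q=0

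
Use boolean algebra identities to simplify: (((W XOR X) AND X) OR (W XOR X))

By absorption (E OR (E AND v) = E):
= (W XOR X)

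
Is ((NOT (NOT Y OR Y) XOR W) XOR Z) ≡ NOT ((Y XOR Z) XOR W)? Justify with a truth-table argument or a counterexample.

No. Counterexample: with W=0, Z=0, Y=0, Expression 1 = 0 but Expression 2 = 1.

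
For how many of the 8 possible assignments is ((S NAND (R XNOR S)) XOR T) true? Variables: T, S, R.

Satisfying assignments: (0,0,0), (0,0,1), (0,1,0), (1,1,1)
Count: 4 out of 8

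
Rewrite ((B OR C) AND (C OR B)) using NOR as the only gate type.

((((B NOR C) NOR (B NOR C)) NOR ((B NOR C) NOR (B NOR C))) NOR (((C NOR B) NOR (C NOR B)) NOR ((C NOR B) NOR (C NOR B))))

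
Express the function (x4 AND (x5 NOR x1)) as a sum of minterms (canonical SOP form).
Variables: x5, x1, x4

Σm(1) = (NOT x5 AND NOT x1 AND x4)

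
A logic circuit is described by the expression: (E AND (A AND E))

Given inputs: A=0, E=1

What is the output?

Substituting: (1 AND (0 AND 1))
= 0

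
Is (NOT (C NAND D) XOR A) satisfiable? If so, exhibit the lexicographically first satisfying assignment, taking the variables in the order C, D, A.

C=0, D=0, A=1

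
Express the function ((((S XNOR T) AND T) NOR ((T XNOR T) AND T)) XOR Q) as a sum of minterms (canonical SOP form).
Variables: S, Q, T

Σm(0, 3, 4, 7) = (NOT S AND NOT Q AND NOT T) OR (NOT S AND Q AND T) OR (S AND NOT Q AND NOT T) OR (S AND Q AND T)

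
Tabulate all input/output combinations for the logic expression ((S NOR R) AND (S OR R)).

S | R | Output
--------------
0 | 0 | 0
0 | 1 | 0
1 | 0 | 0
1 | 1 | 0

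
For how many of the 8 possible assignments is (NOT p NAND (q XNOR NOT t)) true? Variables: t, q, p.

Satisfying assignments: (0,0,0), (0,0,1), (0,1,1), (1,0,1), (1,1,0), (1,1,1)
Count: 6 out of 8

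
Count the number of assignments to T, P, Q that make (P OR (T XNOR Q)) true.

Satisfying assignments: (0,0,0), (0,1,0), (0,1,1), (1,0,1), (1,1,0), (1,1,1)
Count: 6 out of 8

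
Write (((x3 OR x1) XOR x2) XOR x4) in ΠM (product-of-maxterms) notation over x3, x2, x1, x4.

ΠM(0, 3, 5, 6, 9, 11, 12, 14) = (x3 OR x2 OR x1 OR x4) AND (x3 OR x2 OR NOT x1 OR NOT x4) AND (x3 OR NOT x2 OR x1 OR NOT x4) AND (x3 OR NOT x2 OR NOT x1 OR x4) AND (NOT x3 OR x2 OR x1 OR NOT x4) AND (NOT x3 OR x2 OR NOT x1 OR NOT x4) AND (NOT x3 OR NOT x2 OR x1 OR x4) AND (NOT x3 OR NOT x2 OR NOT x1 OR x4)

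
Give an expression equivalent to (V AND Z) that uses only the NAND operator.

((V NAND Z) NAND (V NAND Z))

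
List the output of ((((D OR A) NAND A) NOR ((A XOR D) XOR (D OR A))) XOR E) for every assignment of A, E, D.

A | E | D | Output
------------------
0 | 0 | 0 | 0
0 | 0 | 1 | 0
0 | 1 | 0 | 1
0 | 1 | 1 | 1
1 | 0 | 0 | 1
1 | 0 | 1 | 0
1 | 1 | 0 | 0
1 | 1 | 1 | 1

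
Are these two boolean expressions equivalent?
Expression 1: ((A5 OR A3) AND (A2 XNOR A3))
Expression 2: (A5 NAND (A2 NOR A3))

No. Counterexample: with A5=0, A2=0, A3=0, Expression 1 = 0 but Expression 2 = 1.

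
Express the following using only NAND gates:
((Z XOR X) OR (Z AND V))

((((Z NAND (Z NAND X)) NAND (X NAND (Z NAND X))) NAND ((Z NAND (Z NAND X)) NAND (X NAND (Z NAND X)))) NAND (((Z NAND V) NAND (Z NAND V)) NAND ((Z NAND V) NAND (Z NAND V))))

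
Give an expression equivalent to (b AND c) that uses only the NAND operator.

((b NAND c) NAND (b NAND c))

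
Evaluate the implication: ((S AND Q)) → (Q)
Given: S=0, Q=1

Antecedent ((S AND Q)) = 0; consequent (Q) = 1.
0 → 1 = 1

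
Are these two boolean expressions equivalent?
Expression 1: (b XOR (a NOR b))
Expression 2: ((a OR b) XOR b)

No. Counterexample: with a=0, b=0, Expression 1 = 1 but Expression 2 = 0.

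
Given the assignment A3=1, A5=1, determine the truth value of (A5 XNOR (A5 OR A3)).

Substituting: (1 XNOR (1 OR 1))
= 1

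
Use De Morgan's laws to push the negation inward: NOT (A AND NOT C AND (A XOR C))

NOT A OR C OR NOT (A XOR C)
De Morgan's: NOT(AND of terms) = OR of negations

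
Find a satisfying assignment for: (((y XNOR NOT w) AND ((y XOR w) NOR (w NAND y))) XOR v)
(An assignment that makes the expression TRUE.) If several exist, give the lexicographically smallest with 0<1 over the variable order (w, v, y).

w=0, v=1, y=0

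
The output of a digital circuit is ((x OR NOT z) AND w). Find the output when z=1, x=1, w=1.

Substituting: ((1 OR NOT 1) AND 1)
= 1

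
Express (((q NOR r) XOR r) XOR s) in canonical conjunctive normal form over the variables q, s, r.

(q OR NOT s OR r) AND (q OR NOT s OR NOT r) AND (NOT q OR s OR r) AND (NOT q OR NOT s OR NOT r)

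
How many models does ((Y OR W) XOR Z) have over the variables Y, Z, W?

Satisfying assignments: (0,0,1), (0,1,0), (1,0,0), (1,0,1)
Count: 4 out of 8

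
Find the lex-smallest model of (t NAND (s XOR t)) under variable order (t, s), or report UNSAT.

t=0, s=0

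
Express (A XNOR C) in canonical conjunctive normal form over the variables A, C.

(A OR NOT C) AND (NOT A OR C)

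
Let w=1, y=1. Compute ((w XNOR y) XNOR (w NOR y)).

Substituting: ((1 XNOR 1) XNOR (1 NOR 1))
= 0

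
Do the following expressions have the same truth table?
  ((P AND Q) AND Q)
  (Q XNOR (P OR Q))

No. Counterexample: with P=0, Q=0, Expression 1 = 0 but Expression 2 = 1.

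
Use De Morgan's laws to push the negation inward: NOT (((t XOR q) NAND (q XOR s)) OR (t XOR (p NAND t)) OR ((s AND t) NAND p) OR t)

NOT ((t XOR q) NAND (q XOR s)) AND NOT (t XOR (p NAND t)) AND NOT ((s AND t) NAND p) AND NOT t
De Morgan's: NOT(OR of terms) = AND of negations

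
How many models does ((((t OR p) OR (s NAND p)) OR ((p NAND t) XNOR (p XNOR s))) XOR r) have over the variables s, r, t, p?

Satisfying assignments: (0,0,0,0), (0,0,0,1), (0,0,1,0), (0,0,1,1), (1,0,0,0), (1,0,0,1), (1,0,1,0), (1,0,1,1)
Count: 8 out of 16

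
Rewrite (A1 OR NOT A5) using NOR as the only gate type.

((A1 NOR (A5 NOR A5)) NOR (A1 NOR (A5 NOR A5)))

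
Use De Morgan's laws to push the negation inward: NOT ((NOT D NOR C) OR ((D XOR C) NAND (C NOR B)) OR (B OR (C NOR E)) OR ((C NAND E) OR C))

NOT (NOT D NOR C) AND NOT ((D XOR C) NAND (C NOR B)) AND NOT (B OR (C NOR E)) AND NOT ((C NAND E) OR C)
De Morgan's: NOT(OR of terms) = AND of negations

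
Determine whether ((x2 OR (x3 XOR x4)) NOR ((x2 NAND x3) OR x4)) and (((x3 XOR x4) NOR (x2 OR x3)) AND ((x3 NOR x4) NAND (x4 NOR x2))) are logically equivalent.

Yes, they are equivalent — the two output columns agree on all 8 assignments:
x3 | x4 | x2 | Expression 1 | Expression 2
------------------------------------------
0 | 0 | 0 | 0 | 0
0 | 0 | 1 | 0 | 0
0 | 1 | 0 | 0 | 0
0 | 1 | 1 | 0 | 0
1 | 0 | 0 | 0 | 0
1 | 0 | 1 | 0 | 0
1 | 1 | 0 | 0 | 0
1 | 1 | 1 | 0 | 0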